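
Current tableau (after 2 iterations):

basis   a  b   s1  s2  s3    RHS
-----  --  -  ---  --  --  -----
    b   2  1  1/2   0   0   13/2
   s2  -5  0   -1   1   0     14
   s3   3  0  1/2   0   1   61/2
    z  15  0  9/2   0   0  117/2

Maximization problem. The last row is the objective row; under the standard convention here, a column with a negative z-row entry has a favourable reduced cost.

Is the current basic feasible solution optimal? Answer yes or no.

No objective-row coefficient is strictly negative, so no entering variable exists; the tableau is optimal.

yes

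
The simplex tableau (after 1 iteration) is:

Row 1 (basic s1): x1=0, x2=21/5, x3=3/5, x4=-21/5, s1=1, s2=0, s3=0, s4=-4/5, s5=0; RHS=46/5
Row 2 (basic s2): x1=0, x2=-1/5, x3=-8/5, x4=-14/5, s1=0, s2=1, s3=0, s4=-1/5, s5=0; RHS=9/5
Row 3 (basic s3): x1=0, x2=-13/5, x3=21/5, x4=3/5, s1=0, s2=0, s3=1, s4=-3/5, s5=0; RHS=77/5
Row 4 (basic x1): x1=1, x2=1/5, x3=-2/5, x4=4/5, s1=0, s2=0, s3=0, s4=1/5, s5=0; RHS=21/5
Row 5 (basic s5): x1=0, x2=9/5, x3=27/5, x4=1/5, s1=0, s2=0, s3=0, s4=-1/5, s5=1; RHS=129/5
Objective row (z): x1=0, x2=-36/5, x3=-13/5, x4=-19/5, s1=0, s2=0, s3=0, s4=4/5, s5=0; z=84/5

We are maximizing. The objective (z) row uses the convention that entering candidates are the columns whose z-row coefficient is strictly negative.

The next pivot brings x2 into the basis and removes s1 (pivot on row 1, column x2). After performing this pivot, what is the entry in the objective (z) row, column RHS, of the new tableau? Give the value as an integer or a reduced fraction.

228/7

Pivot element is row 1, column x2: 21/5.
Normalize row 1: new (row 1, RHS) = (46/5)/(21/5) = 46/21.
z-row ← z-row − (-36/5)·(new row 1): 84/5 − (-36/5)·(46/21) = 228/7.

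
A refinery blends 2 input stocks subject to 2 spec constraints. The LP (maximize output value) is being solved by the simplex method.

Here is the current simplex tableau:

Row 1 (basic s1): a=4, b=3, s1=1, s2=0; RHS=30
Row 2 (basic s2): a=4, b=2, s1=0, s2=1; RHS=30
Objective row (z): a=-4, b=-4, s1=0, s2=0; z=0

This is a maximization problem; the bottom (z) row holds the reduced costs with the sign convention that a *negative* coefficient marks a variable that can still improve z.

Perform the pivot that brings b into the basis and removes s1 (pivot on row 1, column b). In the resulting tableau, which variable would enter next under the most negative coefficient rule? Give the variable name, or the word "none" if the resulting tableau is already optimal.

Pivot element 3. New z-row = old z-row − (-4)·(row 1/3).
Updated z-row coefficients: a: 4/3, b: 0, s1: 4/3, s2: 0.
No coefficient is strictly negative; the tableau after this pivot is optimal.

none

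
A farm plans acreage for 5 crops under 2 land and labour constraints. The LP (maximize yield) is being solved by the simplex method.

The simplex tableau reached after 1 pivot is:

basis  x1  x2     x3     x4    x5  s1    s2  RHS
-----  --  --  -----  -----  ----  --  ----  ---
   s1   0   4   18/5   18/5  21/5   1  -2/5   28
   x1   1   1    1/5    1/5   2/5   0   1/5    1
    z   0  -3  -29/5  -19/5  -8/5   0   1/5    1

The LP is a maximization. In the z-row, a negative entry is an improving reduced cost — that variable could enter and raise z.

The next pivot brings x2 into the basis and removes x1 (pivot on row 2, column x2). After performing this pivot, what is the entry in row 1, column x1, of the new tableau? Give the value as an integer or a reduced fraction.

-4

Pivot element is row 2, column x2: 1.
Normalize row 2: new (row 2, x1) = 1/1 = 1.
row 1 ← row 1 − 4·(new row 2): 0 − 4·1 = -4.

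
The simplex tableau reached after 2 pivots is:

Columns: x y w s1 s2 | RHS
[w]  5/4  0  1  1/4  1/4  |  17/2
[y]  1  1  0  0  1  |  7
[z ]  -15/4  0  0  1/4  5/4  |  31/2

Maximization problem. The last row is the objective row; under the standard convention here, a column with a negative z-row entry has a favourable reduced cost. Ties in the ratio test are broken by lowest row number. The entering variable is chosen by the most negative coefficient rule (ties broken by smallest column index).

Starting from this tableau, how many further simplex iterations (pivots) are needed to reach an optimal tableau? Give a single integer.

1

pivot: x in, w out → z = 41
No improving column remains; optimal.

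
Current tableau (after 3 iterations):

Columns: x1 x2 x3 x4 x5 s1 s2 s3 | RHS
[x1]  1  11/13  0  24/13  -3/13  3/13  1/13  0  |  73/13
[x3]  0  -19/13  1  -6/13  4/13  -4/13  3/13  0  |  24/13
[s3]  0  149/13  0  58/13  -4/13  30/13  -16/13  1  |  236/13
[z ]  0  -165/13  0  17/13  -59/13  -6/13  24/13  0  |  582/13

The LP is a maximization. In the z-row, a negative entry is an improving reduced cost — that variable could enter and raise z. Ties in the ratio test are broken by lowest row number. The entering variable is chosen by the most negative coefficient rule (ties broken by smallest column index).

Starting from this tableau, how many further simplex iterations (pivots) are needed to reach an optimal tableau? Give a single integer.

2

pivot: x2 in, s3 out → z = 9666/149
pivot: x5 in, x3 out → z = 281/2
No improving column remains; optimal.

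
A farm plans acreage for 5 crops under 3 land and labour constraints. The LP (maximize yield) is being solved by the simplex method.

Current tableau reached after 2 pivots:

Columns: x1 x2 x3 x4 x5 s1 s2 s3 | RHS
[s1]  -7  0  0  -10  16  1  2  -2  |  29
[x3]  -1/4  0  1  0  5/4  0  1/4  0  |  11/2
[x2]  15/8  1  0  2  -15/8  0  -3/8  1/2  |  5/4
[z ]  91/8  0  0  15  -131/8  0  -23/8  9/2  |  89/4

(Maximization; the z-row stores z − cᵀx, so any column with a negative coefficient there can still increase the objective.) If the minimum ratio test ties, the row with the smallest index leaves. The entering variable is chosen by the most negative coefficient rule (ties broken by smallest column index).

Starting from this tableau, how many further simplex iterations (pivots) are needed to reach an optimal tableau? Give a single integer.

2

pivot: x5 in, s1 out → z = 6647/128
pivot: s2 in, x5 out → z = 1023/16
No improving column remains; optimal.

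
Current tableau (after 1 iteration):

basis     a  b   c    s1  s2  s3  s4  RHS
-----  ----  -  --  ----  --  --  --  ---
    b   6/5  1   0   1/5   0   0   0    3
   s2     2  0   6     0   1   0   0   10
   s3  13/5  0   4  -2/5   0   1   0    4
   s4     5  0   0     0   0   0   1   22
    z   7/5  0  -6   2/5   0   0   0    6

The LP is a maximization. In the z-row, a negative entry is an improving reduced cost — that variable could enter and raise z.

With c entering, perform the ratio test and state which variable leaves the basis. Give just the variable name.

s3

Ratios: row 1 (b): entry 0 ≤ 0, skip; row 2 (s2): 10/6 = 5/3; row 3 (s3): 4/4 = 1; row 4 (s4): entry 0 ≤ 0, skip.
Minimum ratio 1 is in the s3 row, so s3 leaves.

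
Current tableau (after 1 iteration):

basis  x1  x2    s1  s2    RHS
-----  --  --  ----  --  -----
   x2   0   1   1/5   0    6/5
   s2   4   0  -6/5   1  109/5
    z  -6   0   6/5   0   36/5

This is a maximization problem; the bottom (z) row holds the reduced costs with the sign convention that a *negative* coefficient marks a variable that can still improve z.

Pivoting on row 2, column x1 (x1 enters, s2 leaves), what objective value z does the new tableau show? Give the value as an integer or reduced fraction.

Minimum ratio for x1: (109/5)/4 = 109/20.
z changes by −(z-row coeff of x1)·ratio = −(-6)·(109/20) = 327/10.
New z = 36/5 + (327/10) = 399/10.

399/10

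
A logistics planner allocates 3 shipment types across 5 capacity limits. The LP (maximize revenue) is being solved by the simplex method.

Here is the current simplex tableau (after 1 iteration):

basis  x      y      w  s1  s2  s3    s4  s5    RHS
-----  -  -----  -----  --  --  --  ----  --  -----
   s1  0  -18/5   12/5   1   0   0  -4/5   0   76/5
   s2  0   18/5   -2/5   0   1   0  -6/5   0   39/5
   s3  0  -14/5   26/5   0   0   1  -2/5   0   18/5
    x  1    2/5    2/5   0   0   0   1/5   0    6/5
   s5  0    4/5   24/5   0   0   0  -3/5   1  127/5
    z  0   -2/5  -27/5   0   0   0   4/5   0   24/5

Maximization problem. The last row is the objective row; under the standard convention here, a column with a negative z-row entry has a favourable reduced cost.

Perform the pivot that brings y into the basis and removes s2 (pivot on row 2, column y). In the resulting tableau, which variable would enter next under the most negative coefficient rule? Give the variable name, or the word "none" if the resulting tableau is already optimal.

w

Pivot element 18/5. New z-row = old z-row − (-2/5)·(row 2/(18/5)).
Updated z-row coefficients: x: 0, y: 0, w: -49/9, s1: 0, s2: 1/9, s3: 0, s4: 2/3, s5: 0.
The most negative is -49/9 in column w, so w would enter next.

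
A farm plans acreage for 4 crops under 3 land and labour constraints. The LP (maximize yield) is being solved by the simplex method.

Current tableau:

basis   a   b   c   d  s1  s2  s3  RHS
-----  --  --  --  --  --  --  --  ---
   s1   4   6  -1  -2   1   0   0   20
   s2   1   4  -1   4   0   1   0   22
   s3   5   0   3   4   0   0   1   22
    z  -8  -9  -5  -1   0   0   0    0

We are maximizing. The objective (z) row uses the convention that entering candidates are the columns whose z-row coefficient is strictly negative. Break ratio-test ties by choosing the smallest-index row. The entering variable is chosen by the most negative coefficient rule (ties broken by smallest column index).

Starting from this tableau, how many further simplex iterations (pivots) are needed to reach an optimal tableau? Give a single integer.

pivot: b in, s1 out → z = 30
pivot: c in, s3 out → z = 233/3
No improving column remains; optimal.

2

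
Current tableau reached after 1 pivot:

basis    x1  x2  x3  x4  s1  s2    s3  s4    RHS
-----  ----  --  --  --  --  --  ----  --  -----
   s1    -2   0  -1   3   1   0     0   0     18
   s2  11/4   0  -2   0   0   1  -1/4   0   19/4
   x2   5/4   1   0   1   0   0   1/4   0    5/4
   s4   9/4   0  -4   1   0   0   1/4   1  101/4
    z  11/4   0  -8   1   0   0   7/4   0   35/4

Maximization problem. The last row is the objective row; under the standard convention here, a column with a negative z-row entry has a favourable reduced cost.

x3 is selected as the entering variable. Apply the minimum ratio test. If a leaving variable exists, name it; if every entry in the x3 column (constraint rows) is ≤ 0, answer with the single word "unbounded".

unbounded

x3-column entries: row 1: -1, row 2: -2, row 3: 0, row 4: -4. All ≤ 0, so x3 can increase without bound; the LP is unbounded in this direction.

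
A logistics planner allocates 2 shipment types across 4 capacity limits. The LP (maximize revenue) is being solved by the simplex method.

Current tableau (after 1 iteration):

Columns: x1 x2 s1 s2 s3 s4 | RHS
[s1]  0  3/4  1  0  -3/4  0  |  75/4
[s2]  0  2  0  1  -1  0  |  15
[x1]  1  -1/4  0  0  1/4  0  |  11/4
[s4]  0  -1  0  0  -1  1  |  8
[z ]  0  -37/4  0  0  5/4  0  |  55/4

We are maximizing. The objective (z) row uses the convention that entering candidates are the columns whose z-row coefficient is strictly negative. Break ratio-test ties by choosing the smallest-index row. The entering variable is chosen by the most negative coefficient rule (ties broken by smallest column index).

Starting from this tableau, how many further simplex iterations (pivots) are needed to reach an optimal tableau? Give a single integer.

pivot: x2 in, s2 out → z = 665/8
pivot: s3 in, x1 out → z = 208
No improving column remains; optimal.

2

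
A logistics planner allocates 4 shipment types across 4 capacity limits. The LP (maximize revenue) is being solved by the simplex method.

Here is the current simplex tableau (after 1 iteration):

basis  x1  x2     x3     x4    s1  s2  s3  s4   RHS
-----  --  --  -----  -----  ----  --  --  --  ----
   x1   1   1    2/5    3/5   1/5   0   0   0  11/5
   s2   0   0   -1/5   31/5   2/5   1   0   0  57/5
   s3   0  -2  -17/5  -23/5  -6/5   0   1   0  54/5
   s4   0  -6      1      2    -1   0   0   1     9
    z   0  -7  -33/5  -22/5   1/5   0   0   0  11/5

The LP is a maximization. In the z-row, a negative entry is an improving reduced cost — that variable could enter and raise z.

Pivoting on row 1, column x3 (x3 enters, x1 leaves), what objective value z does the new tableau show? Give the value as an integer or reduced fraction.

77/2

Minimum ratio for x3: (11/5)/(2/5) = 11/2.
z changes by −(z-row coeff of x3)·ratio = −(-33/5)·(11/2) = 363/10.
New z = 11/5 + (363/10) = 77/2.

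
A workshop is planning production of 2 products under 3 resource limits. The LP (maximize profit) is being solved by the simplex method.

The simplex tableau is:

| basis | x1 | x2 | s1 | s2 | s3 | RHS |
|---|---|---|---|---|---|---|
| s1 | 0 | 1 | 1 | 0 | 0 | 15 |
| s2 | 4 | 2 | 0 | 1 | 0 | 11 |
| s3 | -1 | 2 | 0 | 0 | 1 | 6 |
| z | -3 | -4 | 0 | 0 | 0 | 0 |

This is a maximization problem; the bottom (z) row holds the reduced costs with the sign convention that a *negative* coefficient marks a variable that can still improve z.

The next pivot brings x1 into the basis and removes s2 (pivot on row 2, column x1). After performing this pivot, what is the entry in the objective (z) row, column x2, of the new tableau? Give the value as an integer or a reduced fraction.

-5/2

Pivot element is row 2, column x1: 4.
Normalize row 2: new (row 2, x2) = 2/4 = 1/2.
z-row ← z-row − (-3)·(new row 2): -4 − (-3)·(1/2) = -5/2.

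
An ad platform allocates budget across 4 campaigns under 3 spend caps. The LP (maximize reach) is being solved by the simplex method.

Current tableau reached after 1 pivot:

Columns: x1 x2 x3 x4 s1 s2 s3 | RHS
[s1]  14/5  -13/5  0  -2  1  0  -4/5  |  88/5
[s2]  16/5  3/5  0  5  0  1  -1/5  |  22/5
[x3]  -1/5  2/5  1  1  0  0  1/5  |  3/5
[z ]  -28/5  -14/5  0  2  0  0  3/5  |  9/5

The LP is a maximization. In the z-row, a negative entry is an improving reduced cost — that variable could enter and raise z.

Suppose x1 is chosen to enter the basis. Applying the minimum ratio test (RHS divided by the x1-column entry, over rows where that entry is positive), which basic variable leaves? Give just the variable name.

Ratios: row 1 (s1): (88/5)/(14/5) = 44/7; row 2 (s2): (22/5)/(16/5) = 11/8; row 3 (x3): entry -1/5 ≤ 0, skip.
Minimum ratio 11/8 is in the s2 row, so s2 leaves.

s2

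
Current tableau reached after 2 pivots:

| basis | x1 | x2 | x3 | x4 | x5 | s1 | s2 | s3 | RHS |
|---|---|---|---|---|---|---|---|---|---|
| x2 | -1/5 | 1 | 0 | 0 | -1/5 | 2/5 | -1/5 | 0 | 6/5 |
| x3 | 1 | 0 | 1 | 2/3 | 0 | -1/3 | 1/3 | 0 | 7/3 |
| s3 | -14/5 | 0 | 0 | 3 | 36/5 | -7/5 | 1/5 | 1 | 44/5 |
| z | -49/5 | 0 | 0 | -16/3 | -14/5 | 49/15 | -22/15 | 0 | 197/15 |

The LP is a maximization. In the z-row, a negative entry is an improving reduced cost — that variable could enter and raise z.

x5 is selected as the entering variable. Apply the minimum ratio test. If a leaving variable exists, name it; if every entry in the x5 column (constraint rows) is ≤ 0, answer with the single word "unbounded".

Ratios: row 1 (x2): entry -1/5 ≤ 0, skip; row 2 (x3): entry 0 ≤ 0, skip; row 3 (s3): (44/5)/(36/5) = 11/9.
Minimum ratio is in the s3 row, so s3 leaves.

s3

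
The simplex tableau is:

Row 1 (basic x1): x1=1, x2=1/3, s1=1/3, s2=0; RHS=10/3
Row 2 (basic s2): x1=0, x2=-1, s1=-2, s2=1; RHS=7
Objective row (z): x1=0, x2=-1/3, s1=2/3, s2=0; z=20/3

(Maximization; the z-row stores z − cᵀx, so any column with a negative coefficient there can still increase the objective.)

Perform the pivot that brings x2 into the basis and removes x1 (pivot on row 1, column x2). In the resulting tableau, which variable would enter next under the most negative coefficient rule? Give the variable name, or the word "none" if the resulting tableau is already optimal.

Pivot element 1/3. New z-row = old z-row − (-1/3)·(row 1/(1/3)).
Updated z-row coefficients: x1: 1, x2: 0, s1: 1, s2: 0.
No coefficient is strictly negative; the tableau after this pivot is optimal.

none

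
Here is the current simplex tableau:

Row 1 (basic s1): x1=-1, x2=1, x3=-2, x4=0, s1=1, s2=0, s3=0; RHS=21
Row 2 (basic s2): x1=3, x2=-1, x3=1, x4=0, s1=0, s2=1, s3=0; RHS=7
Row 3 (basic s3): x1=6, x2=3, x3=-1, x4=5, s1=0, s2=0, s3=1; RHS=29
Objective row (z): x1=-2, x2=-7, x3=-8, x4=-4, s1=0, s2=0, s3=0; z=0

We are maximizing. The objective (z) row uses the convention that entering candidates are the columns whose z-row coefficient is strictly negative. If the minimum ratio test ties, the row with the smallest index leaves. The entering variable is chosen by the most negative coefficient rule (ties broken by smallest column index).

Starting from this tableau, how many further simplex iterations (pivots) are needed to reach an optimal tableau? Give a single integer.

2

pivot: x3 in, s2 out → z = 56
pivot: x2 in, s3 out → z = 326
No improving column remains; optimal.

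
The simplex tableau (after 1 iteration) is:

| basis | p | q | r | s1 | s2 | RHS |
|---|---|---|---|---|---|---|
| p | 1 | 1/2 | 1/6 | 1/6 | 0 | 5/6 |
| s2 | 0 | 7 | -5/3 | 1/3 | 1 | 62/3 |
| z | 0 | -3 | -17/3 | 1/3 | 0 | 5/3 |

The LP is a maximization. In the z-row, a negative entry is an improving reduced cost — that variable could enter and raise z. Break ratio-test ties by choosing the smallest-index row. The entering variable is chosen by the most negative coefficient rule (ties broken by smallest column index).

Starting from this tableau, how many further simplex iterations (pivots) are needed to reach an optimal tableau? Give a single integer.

1

pivot: r in, p out → z = 30
No improving column remains; optimal.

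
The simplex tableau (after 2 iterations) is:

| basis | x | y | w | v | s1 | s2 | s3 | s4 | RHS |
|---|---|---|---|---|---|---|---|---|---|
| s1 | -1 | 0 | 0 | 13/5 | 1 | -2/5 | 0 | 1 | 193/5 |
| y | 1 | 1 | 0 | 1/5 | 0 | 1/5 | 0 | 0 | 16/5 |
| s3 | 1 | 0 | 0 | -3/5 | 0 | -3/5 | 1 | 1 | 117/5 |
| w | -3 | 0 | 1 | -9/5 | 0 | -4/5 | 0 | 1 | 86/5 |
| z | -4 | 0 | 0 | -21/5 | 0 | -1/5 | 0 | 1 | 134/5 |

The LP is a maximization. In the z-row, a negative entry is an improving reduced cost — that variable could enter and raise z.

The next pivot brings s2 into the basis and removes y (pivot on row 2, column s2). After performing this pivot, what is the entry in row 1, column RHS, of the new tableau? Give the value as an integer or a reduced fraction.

45

Pivot element is row 2, column s2: 1/5.
Normalize row 2: new (row 2, RHS) = (16/5)/(1/5) = 16.
row 1 ← row 1 − (-2/5)·(new row 2): 193/5 − (-2/5)·16 = 45.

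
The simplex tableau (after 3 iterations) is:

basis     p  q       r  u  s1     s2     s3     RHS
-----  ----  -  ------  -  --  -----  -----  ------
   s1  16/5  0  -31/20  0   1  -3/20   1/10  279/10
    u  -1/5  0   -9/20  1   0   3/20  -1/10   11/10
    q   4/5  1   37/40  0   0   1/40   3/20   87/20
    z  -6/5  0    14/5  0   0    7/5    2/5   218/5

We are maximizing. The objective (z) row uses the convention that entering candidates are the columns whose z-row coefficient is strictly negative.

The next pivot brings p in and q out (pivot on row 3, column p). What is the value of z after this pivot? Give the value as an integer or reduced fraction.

Minimum ratio for p: (87/20)/(4/5) = 87/16.
z changes by −(z-row coeff of p)·ratio = −(-6/5)·(87/16) = 261/40.
New z = 218/5 + (261/40) = 401/8.

401/8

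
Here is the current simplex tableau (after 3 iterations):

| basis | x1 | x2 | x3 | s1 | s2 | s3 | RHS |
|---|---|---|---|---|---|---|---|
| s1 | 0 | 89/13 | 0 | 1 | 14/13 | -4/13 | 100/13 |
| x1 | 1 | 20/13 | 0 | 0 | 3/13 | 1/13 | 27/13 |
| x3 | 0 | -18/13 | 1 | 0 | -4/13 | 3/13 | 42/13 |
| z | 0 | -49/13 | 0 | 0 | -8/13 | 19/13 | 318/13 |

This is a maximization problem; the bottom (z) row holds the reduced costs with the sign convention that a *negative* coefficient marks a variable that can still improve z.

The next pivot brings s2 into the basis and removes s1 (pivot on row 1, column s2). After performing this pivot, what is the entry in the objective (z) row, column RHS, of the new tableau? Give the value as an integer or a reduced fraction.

Pivot element is row 1, column s2: 14/13.
Normalize row 1: new (row 1, RHS) = (100/13)/(14/13) = 50/7.
z-row ← z-row − (-8/13)·(new row 1): 318/13 − (-8/13)·(50/7) = 202/7.

202/7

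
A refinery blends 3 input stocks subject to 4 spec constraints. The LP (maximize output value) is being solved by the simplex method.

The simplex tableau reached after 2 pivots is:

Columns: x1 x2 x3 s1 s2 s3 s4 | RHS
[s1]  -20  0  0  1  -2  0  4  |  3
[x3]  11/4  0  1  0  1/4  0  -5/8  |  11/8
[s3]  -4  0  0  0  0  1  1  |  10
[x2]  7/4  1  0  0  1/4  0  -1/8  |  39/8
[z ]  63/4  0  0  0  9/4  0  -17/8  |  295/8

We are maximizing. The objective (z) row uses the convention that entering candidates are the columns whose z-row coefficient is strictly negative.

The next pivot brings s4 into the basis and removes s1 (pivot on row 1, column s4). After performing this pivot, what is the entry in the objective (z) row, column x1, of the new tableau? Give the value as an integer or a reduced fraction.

41/8

Pivot element is row 1, column s4: 4.
Normalize row 1: new (row 1, x1) = (-20)/4 = -5.
z-row ← z-row − (-17/8)·(new row 1): 63/4 − (-17/8)·(-5) = 41/8.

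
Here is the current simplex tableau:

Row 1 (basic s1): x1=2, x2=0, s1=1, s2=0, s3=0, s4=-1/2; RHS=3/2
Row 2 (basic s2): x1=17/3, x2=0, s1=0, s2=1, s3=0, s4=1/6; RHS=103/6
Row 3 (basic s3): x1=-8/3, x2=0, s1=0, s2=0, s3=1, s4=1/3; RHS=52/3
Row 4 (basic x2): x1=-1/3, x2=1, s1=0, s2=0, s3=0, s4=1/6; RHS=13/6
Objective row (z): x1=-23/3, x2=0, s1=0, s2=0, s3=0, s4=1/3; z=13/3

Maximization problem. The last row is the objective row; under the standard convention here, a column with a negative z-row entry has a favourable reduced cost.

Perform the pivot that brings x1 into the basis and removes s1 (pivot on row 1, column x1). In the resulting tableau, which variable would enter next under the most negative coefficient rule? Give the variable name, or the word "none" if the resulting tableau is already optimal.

s4

Pivot element 2. New z-row = old z-row − (-23/3)·(row 1/2).
Updated z-row coefficients: x1: 0, x2: 0, s1: 23/6, s2: 0, s3: 0, s4: -19/12.
The most negative is -19/12 in column s4, so s4 would enter next.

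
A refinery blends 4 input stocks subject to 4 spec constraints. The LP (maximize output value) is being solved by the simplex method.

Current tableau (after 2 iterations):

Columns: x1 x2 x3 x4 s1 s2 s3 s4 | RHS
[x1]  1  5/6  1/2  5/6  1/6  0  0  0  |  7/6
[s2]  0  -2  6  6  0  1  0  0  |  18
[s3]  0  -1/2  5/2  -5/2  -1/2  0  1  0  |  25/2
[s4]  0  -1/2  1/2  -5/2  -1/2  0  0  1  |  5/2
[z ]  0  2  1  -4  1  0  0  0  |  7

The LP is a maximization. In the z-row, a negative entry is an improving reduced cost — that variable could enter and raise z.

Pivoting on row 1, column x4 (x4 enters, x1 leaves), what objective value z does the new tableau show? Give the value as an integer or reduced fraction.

Minimum ratio for x4: (7/6)/(5/6) = 7/5.
z changes by −(z-row coeff of x4)·ratio = −(-4)·(7/5) = 28/5.
New z = 7 + (28/5) = 63/5.

63/5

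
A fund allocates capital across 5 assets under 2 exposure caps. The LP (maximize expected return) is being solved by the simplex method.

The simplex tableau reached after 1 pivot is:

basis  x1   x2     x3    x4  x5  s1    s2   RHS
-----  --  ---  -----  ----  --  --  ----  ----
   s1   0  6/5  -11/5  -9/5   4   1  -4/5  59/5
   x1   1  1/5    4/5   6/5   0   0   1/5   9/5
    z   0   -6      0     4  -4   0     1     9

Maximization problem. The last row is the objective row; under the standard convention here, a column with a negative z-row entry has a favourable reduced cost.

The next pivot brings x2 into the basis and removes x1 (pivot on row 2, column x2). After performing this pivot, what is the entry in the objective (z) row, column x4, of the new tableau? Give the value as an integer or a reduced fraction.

Pivot element is row 2, column x2: 1/5.
Normalize row 2: new (row 2, x4) = (6/5)/(1/5) = 6.
z-row ← z-row − (-6)·(new row 2): 4 − (-6)·6 = 40.

40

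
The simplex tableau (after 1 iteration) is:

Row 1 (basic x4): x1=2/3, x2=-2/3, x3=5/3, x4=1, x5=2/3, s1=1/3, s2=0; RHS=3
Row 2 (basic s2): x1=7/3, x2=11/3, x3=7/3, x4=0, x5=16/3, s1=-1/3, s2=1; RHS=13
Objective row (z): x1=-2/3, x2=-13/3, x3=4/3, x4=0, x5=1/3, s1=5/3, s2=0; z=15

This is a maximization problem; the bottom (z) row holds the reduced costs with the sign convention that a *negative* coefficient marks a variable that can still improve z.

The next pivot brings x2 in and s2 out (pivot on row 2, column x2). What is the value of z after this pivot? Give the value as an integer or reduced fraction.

Minimum ratio for x2: 13/(11/3) = 39/11.
z changes by −(z-row coeff of x2)·ratio = −(-13/3)·(39/11) = 169/11.
New z = 15 + (169/11) = 334/11.

334/11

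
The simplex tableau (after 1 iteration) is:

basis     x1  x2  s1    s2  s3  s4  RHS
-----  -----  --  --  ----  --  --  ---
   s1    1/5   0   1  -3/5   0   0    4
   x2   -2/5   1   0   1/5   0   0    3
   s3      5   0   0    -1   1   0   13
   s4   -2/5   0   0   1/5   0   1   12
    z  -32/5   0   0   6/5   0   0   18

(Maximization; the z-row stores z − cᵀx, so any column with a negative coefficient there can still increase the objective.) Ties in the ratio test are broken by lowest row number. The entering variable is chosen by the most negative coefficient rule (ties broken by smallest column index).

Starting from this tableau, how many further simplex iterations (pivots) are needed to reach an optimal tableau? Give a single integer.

pivot: x1 in, s3 out → z = 866/25
pivot: s2 in, x2 out → z = 112/3
No improving column remains; optimal.

2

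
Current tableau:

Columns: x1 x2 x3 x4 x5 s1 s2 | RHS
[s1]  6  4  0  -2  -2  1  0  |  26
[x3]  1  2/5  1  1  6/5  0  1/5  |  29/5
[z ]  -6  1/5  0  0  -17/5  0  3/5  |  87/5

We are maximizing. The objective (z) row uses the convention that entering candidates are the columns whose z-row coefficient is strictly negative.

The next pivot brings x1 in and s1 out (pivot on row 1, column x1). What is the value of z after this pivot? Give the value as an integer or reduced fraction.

217/5

Minimum ratio for x1: 26/6 = 13/3.
z changes by −(z-row coeff of x1)·ratio = −(-6)·(13/3) = 26.
New z = 87/5 + 26 = 217/5.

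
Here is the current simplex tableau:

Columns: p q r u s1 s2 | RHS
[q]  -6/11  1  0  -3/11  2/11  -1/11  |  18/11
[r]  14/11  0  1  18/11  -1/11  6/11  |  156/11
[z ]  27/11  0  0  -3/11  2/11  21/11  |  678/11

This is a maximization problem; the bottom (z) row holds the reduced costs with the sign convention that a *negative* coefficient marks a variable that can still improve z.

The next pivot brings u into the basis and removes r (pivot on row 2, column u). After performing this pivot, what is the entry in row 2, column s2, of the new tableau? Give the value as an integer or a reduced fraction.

1/3

Pivot element is row 2, column u: 18/11.
Normalize row 2: new (row 2, s2) = (6/11)/(18/11) = 1/3.
Row 2 is the pivot row, so the entry is 1/3.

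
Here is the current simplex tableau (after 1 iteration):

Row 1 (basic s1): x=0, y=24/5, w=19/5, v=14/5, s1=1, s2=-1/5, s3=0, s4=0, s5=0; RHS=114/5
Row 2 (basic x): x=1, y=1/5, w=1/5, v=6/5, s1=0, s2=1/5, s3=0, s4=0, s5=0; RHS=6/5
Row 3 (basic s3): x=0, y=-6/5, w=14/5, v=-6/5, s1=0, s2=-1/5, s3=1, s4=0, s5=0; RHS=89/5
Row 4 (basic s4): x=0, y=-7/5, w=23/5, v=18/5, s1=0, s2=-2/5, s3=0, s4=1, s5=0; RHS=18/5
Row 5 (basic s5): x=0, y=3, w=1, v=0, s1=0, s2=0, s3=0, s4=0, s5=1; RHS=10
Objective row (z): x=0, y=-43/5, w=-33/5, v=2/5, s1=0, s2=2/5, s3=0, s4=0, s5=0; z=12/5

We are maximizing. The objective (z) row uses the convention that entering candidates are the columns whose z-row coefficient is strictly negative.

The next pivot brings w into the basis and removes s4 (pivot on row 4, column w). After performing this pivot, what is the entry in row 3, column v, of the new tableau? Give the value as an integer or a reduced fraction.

-78/23

Pivot element is row 4, column w: 23/5.
Normalize row 4: new (row 4, v) = (18/5)/(23/5) = 18/23.
row 3 ← row 3 − (14/5)·(new row 4): -6/5 − (14/5)·(18/23) = -78/23.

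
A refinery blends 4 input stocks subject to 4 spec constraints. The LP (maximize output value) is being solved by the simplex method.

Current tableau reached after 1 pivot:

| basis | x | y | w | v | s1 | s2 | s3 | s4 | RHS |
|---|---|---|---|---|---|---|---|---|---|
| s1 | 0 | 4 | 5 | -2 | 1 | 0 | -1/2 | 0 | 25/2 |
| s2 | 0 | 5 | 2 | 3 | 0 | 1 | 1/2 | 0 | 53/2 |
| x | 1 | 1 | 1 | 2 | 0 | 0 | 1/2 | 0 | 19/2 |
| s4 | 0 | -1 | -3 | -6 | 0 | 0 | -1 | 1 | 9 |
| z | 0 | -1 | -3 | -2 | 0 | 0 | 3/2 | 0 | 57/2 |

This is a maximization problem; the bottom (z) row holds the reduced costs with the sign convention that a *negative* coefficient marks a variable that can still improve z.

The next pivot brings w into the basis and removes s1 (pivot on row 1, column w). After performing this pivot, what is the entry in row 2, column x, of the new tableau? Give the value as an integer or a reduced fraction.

Pivot element is row 1, column w: 5.
Normalize row 1: new (row 1, x) = 0/5 = 0.
row 2 ← row 2 − 2·(new row 1): 0 − 2·0 = 0.

0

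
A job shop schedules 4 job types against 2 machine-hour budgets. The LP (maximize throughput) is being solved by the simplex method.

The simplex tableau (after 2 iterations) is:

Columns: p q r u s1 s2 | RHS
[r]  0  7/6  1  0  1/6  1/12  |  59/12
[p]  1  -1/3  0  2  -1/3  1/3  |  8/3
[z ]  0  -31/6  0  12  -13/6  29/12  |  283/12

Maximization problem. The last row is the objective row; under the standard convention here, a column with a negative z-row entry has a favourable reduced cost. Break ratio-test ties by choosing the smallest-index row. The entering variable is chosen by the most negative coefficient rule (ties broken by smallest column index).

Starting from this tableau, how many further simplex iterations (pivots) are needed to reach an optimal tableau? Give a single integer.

2

pivot: q in, r out → z = 635/14
pivot: s1 in, q out → z = 175/2
No improving column remains; optimal.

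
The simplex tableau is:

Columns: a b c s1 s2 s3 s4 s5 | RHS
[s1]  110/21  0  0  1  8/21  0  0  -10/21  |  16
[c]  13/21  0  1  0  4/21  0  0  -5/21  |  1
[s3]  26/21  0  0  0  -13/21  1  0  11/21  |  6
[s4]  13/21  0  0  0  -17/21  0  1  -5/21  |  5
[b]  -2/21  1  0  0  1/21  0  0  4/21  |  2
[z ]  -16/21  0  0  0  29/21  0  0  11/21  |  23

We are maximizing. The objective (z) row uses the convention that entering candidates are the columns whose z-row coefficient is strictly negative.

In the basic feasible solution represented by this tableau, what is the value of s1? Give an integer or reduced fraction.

16

s1 is basic (row 1); its value is the RHS of that row: 16.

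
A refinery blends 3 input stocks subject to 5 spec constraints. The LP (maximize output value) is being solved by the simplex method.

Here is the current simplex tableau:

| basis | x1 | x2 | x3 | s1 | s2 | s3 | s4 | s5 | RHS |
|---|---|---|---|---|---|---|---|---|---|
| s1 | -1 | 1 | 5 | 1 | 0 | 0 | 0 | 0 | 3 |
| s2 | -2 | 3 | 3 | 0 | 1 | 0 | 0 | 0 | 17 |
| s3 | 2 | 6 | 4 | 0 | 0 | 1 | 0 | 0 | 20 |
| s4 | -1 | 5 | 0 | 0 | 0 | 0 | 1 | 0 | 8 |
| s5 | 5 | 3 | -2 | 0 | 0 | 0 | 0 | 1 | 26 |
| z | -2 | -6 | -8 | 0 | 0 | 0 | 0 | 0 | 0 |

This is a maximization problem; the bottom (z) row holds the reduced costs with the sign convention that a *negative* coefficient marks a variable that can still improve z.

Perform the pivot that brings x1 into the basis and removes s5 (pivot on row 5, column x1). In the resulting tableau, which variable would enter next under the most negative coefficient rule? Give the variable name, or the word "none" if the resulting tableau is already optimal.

x3

Pivot element 5. New z-row = old z-row − (-2)·(row 5/5).
Updated z-row coefficients: x1: 0, x2: -24/5, x3: -44/5, s1: 0, s2: 0, s3: 0, s4: 0, s5: 2/5.
The most negative is -44/5 in column x3, so x3 would enter next.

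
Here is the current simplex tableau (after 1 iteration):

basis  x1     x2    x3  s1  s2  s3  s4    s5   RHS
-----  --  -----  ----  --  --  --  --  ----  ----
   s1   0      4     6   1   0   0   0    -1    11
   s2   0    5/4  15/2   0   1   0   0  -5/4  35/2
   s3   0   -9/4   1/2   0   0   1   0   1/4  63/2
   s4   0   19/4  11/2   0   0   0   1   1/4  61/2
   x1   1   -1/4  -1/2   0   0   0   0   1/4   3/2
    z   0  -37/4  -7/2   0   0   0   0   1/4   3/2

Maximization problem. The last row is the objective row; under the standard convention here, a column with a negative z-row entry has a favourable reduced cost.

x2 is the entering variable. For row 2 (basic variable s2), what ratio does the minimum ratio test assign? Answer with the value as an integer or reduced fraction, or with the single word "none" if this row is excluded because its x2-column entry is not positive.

14

Ratio = RHS / (x2 entry) = (35/2) / (5/4) = 14.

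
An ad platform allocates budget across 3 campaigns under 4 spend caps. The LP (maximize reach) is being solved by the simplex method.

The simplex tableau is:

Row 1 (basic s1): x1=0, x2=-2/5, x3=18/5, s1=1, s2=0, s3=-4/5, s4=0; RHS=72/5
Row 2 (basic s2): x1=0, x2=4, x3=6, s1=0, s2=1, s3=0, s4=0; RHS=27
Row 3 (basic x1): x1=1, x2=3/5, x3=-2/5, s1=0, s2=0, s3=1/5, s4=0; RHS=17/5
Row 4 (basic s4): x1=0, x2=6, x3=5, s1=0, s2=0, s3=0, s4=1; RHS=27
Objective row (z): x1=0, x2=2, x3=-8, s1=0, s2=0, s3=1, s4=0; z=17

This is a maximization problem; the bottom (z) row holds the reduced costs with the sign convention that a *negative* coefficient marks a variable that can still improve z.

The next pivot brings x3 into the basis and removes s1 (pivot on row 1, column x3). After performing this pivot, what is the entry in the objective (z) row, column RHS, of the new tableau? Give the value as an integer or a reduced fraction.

Pivot element is row 1, column x3: 18/5.
Normalize row 1: new (row 1, RHS) = (72/5)/(18/5) = 4.
z-row ← z-row − (-8)·(new row 1): 17 − (-8)·4 = 49.

49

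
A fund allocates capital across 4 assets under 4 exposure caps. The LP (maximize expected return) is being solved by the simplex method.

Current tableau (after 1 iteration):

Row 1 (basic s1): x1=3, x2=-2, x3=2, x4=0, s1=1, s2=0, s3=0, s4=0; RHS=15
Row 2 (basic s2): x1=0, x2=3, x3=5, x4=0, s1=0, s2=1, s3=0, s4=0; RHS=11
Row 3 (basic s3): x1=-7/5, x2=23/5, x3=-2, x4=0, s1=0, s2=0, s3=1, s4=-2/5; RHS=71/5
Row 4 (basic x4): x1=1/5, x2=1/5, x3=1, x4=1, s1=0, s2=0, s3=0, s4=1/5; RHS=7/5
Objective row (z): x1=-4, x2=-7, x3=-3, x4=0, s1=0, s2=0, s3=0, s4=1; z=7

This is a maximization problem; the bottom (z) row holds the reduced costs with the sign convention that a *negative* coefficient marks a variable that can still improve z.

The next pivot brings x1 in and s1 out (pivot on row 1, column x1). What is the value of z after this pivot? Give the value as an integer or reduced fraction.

27

Minimum ratio for x1: 15/3 = 5.
z changes by −(z-row coeff of x1)·ratio = −(-4)·5 = 20.
New z = 7 + 20 = 27.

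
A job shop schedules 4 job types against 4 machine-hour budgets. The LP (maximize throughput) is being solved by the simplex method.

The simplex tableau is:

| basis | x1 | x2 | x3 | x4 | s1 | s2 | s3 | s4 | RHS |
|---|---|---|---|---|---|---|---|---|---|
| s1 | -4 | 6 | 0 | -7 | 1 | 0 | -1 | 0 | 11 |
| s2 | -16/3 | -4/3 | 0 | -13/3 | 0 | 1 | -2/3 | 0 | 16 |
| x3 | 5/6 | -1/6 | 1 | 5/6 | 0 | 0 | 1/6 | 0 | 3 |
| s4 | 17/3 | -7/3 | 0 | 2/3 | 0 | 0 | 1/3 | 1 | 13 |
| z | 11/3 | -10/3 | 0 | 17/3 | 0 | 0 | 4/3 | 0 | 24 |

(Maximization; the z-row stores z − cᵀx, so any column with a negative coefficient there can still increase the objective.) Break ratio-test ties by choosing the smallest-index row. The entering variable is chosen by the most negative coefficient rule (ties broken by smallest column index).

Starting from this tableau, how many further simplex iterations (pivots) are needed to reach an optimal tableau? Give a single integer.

1

pivot: x2 in, s1 out → z = 271/9
No improving column remains; optimal.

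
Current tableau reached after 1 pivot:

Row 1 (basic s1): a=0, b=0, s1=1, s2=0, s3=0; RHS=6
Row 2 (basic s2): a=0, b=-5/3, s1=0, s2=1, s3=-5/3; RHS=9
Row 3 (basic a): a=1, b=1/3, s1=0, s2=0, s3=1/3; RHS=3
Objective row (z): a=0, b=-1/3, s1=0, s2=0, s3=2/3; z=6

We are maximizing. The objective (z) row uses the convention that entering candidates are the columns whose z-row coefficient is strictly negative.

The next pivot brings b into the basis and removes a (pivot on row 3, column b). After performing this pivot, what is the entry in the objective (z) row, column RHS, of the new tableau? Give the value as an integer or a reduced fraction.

Pivot element is row 3, column b: 1/3.
Normalize row 3: new (row 3, RHS) = 3/(1/3) = 9.
z-row ← z-row − (-1/3)·(new row 3): 6 − (-1/3)·9 = 9.

9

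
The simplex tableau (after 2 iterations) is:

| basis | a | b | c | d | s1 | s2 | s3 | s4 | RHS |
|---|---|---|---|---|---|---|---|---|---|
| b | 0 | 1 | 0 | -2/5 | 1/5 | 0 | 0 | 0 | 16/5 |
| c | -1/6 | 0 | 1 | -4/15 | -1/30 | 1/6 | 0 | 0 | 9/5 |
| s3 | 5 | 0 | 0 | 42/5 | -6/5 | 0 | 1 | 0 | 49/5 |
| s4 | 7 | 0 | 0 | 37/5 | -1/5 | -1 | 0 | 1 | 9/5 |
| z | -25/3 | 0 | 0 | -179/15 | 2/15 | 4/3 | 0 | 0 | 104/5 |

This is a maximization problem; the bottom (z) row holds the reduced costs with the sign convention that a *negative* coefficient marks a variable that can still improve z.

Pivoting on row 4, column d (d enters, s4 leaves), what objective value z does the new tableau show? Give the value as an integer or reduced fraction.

Minimum ratio for d: (9/5)/(37/5) = 9/37.
z changes by −(z-row coeff of d)·ratio = −(-179/15)·(9/37) = 537/185.
New z = 104/5 + (537/185) = 877/37.

877/37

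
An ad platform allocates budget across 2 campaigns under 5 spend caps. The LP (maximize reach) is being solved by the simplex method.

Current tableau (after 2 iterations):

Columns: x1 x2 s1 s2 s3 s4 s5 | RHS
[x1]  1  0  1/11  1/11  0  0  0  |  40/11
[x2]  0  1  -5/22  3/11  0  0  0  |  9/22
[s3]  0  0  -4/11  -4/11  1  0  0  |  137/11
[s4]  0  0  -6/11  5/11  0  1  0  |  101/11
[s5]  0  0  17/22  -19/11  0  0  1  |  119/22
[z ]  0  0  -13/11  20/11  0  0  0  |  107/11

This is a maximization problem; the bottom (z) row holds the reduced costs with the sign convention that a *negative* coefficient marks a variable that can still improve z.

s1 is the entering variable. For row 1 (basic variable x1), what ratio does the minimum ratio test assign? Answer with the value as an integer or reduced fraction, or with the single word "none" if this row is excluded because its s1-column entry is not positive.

Ratio = RHS / (s1 entry) = (40/11) / (1/11) = 40.

40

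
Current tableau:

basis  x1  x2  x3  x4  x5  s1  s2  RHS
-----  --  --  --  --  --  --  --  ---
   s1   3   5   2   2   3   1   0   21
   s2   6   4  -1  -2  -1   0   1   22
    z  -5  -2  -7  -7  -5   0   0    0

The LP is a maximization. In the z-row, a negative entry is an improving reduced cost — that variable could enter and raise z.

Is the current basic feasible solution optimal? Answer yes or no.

no

Column x1 has objective-row coefficient -5, which is negative; an improving pivot exists, so not yet optimal.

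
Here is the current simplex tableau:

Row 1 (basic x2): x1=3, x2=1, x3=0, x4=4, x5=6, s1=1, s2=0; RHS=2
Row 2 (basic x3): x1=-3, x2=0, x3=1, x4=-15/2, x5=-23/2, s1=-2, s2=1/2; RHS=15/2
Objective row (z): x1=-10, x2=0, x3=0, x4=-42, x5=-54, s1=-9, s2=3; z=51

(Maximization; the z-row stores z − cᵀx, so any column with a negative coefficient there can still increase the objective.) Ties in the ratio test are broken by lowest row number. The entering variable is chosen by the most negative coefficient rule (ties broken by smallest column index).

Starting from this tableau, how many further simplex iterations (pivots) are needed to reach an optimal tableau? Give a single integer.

2

pivot: x5 in, x2 out → z = 69
pivot: x4 in, x5 out → z = 72
No improving column remains; optimal.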